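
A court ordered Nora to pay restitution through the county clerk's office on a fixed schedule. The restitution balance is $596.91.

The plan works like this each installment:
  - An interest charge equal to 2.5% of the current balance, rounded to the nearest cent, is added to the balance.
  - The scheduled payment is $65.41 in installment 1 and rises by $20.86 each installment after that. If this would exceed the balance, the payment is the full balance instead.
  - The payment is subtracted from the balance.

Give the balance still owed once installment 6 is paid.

$0.00

Installment 1: opening $596.91; interest $14.92 → $611.83; payment $65.41; balance $546.42
Installment 2: opening $546.42; interest $13.66 → $560.08; payment $86.27; balance $473.81
Installment 3: opening $473.81; interest $11.85 → $485.66; payment $107.13; balance $378.53
Installment 4: opening $378.53; interest $9.46 → $387.99; payment $127.99; balance $260.00
Installment 5: opening $260.00; interest $6.50 → $266.50; payment $148.85; balance $117.65
Installment 6: opening $117.65; interest $2.94 → $120.59; payment $120.59; balance $0.00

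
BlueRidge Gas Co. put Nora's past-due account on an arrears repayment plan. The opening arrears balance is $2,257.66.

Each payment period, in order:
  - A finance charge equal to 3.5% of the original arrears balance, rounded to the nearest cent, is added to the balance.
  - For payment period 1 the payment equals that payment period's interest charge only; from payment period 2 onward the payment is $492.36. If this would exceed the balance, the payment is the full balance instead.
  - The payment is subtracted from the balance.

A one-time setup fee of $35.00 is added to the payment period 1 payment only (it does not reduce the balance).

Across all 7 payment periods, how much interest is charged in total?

Payment period 1: $2,257.66 +$79.02 interest = $2,336.68; pay $79.02 (+ $35.00 fee) → $2,257.66
Payment period 2: $2,257.66 +$79.02 interest = $2,336.68; pay $492.36 → $1,844.32
Payment period 3: $1,844.32 +$79.02 interest = $1,923.34; pay $492.36 → $1,430.98
Payment period 4: $1,430.98 +$79.02 interest = $1,510.00; pay $492.36 → $1,017.64
Payment period 5: $1,017.64 +$79.02 interest = $1,096.66; pay $492.36 → $604.30
Payment period 6: $604.30 +$79.02 interest = $683.32; pay $492.36 → $190.96
Payment period 7: $190.96 +$79.02 interest = $269.98; pay $269.98 → $0.00
Total interest: $79.02 + $79.02 + $79.02 + $79.02 + $79.02 + $79.02 + $79.02 = $553.14

$553.14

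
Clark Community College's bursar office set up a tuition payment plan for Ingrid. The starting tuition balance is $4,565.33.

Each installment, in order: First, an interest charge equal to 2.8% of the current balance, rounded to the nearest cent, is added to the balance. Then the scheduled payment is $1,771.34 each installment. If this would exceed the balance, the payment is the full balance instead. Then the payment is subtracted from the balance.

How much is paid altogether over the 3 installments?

# | Opening | Interest | Payment | End bal
1 | $4,565.33 | $127.83 | $1,771.34 | $2,921.82
2 | $2,921.82 | $81.81 | $1,771.34 | $1,232.29
3 | $1,232.29 | $34.50 | $1,266.79 | $0.00
Total paid: $4,809.47

$4,809.47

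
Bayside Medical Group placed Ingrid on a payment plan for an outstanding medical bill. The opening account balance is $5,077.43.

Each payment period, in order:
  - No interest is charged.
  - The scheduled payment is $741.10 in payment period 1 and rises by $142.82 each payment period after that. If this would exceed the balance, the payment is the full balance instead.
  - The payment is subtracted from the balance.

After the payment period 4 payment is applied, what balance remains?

$1,256.11

Payment period 1: opening $5,077.43; payment $741.10; balance $4,336.33
Payment period 2: opening $4,336.33; payment $883.92; balance $3,452.41
Payment period 3: opening $3,452.41; payment $1,026.74; balance $2,425.67
Payment period 4: opening $2,425.67; payment $1,169.56; balance $1,256.11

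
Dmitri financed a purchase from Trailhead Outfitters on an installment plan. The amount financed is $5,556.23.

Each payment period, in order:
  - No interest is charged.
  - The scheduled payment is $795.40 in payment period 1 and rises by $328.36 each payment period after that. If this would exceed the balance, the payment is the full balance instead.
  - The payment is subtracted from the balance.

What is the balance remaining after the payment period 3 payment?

Payment period 1: opening $5,556.23; payment $795.40; balance $4,760.83
Payment period 2: opening $4,760.83; payment $1,123.76; balance $3,637.07
Payment period 3: opening $3,637.07; payment $1,452.12; balance $2,184.95

$2,184.95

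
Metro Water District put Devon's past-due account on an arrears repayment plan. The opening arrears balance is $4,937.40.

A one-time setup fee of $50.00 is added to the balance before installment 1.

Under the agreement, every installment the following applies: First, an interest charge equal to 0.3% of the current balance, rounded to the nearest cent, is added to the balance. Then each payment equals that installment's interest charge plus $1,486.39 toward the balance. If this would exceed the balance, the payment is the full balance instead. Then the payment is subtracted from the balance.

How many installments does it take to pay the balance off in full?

Installment 1: $4,987.40 +$14.96 interest = $5,002.36; pay $1,501.35 → $3,501.01
Installment 2: $3,501.01 +$10.50 interest = $3,511.51; pay $1,496.89 → $2,014.62
Installment 3: $2,014.62 +$6.04 interest = $2,020.66; pay $1,492.43 → $528.23
Installment 4: $528.23 +$1.58 interest = $529.81; pay $529.81 → $0.00
Balance reaches $0.00 in installment 4.

4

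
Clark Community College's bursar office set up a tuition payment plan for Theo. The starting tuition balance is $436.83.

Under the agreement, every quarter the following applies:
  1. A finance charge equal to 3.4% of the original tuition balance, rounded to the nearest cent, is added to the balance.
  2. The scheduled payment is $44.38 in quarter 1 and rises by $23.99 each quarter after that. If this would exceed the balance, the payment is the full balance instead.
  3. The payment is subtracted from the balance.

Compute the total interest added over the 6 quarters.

$89.10

Quarter 1: $436.83 +$14.85 interest = $451.68; pay $44.38 → $407.30
Quarter 2: $407.30 +$14.85 interest = $422.15; pay $68.37 → $353.78
Quarter 3: $353.78 +$14.85 interest = $368.63; pay $92.36 → $276.27
Quarter 4: $276.27 +$14.85 interest = $291.12; pay $116.35 → $174.77
Quarter 5: $174.77 +$14.85 interest = $189.62; pay $140.34 → $49.28
Quarter 6: $49.28 +$14.85 interest = $64.13; pay $64.13 → $0.00
Total interest: $14.85 + $14.85 + $14.85 + $14.85 + $14.85 + $14.85 = $89.10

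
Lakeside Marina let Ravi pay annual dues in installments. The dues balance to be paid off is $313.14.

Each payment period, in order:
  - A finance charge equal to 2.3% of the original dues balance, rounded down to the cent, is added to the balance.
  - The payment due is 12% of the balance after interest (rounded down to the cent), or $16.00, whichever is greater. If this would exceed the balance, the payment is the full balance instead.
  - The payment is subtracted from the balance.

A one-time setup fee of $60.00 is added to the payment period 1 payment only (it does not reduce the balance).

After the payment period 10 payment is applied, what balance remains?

$125.33

Payment period 1: $313.14 +$7.20 interest = $320.34; pay $38.44 (+ $60.00 fee) → $281.90
Payment period 2: $281.90 +$7.20 interest = $289.10; pay $34.69 → $254.41
Payment period 3: $254.41 +$7.20 interest = $261.61; pay $31.39 → $230.22
Payment period 4: $230.22 +$7.20 interest = $237.42; pay $28.49 → $208.93
Payment period 5: $208.93 +$7.20 interest = $216.13; pay $25.93 → $190.20
Payment period 6: $190.20 +$7.20 interest = $197.40; pay $23.68 → $173.72
Payment period 7: $173.72 +$7.20 interest = $180.92; pay $21.71 → $159.21
Payment period 8: $159.21 +$7.20 interest = $166.41; pay $19.96 → $146.45
Payment period 9: $146.45 +$7.20 interest = $153.65; pay $18.43 → $135.22
Payment period 10: $135.22 +$7.20 interest = $142.42; pay $17.09 → $125.33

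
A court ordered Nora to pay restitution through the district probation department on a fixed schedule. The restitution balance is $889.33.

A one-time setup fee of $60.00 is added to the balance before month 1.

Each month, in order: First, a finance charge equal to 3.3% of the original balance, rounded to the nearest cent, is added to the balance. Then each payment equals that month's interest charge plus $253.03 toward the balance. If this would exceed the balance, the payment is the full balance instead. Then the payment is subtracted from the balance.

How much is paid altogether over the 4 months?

$1,066.73

Month 1: opening $949.33; interest $29.35 → $978.68; payment $282.38; balance $696.30
Month 2: opening $696.30; interest $29.35 → $725.65; payment $282.38; balance $443.27
Month 3: opening $443.27; interest $29.35 → $472.62; payment $282.38; balance $190.24
Month 4: opening $190.24; interest $29.35 → $219.59; payment $219.59; balance $0.00
Total paid: $1,066.73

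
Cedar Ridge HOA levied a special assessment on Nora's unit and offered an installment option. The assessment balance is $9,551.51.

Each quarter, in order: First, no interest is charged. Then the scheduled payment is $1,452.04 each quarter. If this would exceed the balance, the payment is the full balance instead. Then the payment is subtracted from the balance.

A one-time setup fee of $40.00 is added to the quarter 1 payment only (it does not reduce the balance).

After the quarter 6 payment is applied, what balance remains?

$839.27

# | Opening | Payment | Fee | End bal
1 | $9,551.51 | $1,452.04 | $40.00 | $8,099.47
2 | $8,099.47 | $1,452.04 | — | $6,647.43
3 | $6,647.43 | $1,452.04 | — | $5,195.39
4 | $5,195.39 | $1,452.04 | — | $3,743.35
5 | $3,743.35 | $1,452.04 | — | $2,291.31
6 | $2,291.31 | $1,452.04 | — | $839.27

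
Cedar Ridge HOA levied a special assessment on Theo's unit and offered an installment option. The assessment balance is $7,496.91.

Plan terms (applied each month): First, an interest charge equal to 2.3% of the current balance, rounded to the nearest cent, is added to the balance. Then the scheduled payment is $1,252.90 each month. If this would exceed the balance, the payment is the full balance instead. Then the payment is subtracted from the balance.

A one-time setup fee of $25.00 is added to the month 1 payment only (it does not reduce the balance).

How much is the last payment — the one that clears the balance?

$644.18

Month 1: $7,496.91 +$172.43 interest = $7,669.34; pay $1,252.90 (+ $25.00 fee) → $6,416.44
Month 2: $6,416.44 +$147.58 interest = $6,564.02; pay $1,252.90 → $5,311.12
Month 3: $5,311.12 +$122.16 interest = $5,433.28; pay $1,252.90 → $4,180.38
Month 4: $4,180.38 +$96.15 interest = $4,276.53; pay $1,252.90 → $3,023.63
Month 5: $3,023.63 +$69.54 interest = $3,093.17; pay $1,252.90 → $1,840.27
Month 6: $1,840.27 +$42.33 interest = $1,882.60; pay $1,252.90 → $629.70
Month 7: $629.70 +$14.48 interest = $644.18; pay $644.18 → $0.00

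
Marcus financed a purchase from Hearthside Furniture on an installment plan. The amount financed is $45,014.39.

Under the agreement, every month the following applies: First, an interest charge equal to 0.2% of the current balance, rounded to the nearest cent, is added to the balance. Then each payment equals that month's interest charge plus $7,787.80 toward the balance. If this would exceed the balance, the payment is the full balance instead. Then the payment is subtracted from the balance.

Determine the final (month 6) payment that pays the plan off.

Month 1: $45,014.39 +$90.03 interest = $45,104.42; pay $7,877.83 → $37,226.59
Month 2: $37,226.59 +$74.45 interest = $37,301.04; pay $7,862.25 → $29,438.79
Month 3: $29,438.79 +$58.88 interest = $29,497.67; pay $7,846.68 → $21,650.99
Month 4: $21,650.99 +$43.30 interest = $21,694.29; pay $7,831.10 → $13,863.19
Month 5: $13,863.19 +$27.73 interest = $13,890.92; pay $7,815.53 → $6,075.39
Month 6: $6,075.39 +$12.15 interest = $6,087.54; pay $6,087.54 → $0.00

$6,087.54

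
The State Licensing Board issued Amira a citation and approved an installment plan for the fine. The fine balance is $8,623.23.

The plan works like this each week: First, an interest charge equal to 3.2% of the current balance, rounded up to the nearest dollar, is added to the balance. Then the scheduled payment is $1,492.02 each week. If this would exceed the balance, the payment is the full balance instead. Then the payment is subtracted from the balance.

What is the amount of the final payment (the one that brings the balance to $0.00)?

$744.11

Week 1: $8,623.23 +$276.00 interest = $8,899.23; pay $1,492.02 → $7,407.21
Week 2: $7,407.21 +$238.00 interest = $7,645.21; pay $1,492.02 → $6,153.19
Week 3: $6,153.19 +$197.00 interest = $6,350.19; pay $1,492.02 → $4,858.17
Week 4: $4,858.17 +$156.00 interest = $5,014.17; pay $1,492.02 → $3,522.15
Week 5: $3,522.15 +$113.00 interest = $3,635.15; pay $1,492.02 → $2,143.13
Week 6: $2,143.13 +$69.00 interest = $2,212.13; pay $1,492.02 → $720.11
Week 7: $720.11 +$24.00 interest = $744.11; pay $744.11 → $0.00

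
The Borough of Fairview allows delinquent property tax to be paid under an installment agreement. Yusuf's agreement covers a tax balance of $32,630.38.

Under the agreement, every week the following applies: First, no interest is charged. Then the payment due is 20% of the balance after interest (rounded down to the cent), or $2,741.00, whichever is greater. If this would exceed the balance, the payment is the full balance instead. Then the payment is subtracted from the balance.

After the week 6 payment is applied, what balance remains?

# | Opening | Payment | End bal
1 | $32,630.38 | $6,526.07 | $26,104.31
2 | $26,104.31 | $5,220.86 | $20,883.45
3 | $20,883.45 | $4,176.69 | $16,706.76
4 | $16,706.76 | $3,341.35 | $13,365.41
5 | $13,365.41 | $2,741.00 | $10,624.41
6 | $10,624.41 | $2,741.00 | $7,883.41

$7,883.41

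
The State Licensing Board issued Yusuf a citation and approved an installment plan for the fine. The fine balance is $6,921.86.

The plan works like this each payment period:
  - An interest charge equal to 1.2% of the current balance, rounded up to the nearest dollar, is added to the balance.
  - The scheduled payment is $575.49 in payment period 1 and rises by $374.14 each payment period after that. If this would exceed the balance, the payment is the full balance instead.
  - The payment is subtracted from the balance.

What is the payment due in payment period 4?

$1,697.91

Payment period 1: $6,921.86 +$84.00 interest = $7,005.86; pay $575.49 → $6,430.37
Payment period 2: $6,430.37 +$78.00 interest = $6,508.37; pay $949.63 → $5,558.74
Payment period 3: $5,558.74 +$67.00 interest = $5,625.74; pay $1,323.77 → $4,301.97
Payment period 4: $4,301.97 +$52.00 interest = $4,353.97; pay $1,697.91 → $2,656.06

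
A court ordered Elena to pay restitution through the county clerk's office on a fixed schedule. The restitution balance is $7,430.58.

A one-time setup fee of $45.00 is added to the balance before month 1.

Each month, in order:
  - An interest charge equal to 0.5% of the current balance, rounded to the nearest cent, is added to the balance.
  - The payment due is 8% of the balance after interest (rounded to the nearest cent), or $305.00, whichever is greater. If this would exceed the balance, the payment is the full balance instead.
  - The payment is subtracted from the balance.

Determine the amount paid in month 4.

Month 1: $7,475.58 +$37.38 interest = $7,512.96; pay $601.04 → $6,911.92
Month 2: $6,911.92 +$34.56 interest = $6,946.48; pay $555.72 → $6,390.76
Month 3: $6,390.76 +$31.95 interest = $6,422.71; pay $513.82 → $5,908.89
Month 4: $5,908.89 +$29.54 interest = $5,938.43; pay $475.07 → $5,463.36

$475.07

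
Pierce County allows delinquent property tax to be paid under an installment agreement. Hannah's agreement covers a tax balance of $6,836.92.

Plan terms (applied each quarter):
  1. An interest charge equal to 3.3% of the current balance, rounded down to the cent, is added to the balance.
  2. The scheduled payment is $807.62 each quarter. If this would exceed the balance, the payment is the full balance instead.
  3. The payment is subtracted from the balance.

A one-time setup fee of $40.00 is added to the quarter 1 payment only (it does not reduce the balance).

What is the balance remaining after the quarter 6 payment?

Quarter 1: $6,836.92 +$225.61 interest = $7,062.53; pay $807.62 (+ $40.00 fee) → $6,254.91
Quarter 2: $6,254.91 +$206.41 interest = $6,461.32; pay $807.62 → $5,653.70
Quarter 3: $5,653.70 +$186.57 interest = $5,840.27; pay $807.62 → $5,032.65
Quarter 4: $5,032.65 +$166.07 interest = $5,198.72; pay $807.62 → $4,391.10
Quarter 5: $4,391.10 +$144.90 interest = $4,536.00; pay $807.62 → $3,728.38
Quarter 6: $3,728.38 +$123.03 interest = $3,851.41; pay $807.62 → $3,043.79

$3,043.79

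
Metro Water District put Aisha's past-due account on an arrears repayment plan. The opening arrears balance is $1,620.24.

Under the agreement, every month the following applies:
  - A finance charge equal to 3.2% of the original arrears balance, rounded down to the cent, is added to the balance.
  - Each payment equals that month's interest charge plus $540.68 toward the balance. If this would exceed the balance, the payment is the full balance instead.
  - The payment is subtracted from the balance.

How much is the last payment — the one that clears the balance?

$590.72

# | Opening | Interest | Payment | End bal
1 | $1,620.24 | $51.84 | $592.52 | $1,079.56
2 | $1,079.56 | $51.84 | $592.52 | $538.88
3 | $538.88 | $51.84 | $590.72 | $0.00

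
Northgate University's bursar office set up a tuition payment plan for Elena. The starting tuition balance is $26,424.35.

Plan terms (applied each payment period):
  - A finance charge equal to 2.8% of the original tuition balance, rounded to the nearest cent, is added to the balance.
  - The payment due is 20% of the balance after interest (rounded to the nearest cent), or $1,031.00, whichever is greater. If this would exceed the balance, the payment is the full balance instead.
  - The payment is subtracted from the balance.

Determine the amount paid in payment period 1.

Payment period 1: opening $26,424.35; interest $739.88 → $27,164.23; payment $5,432.85; balance $21,731.38

$5,432.85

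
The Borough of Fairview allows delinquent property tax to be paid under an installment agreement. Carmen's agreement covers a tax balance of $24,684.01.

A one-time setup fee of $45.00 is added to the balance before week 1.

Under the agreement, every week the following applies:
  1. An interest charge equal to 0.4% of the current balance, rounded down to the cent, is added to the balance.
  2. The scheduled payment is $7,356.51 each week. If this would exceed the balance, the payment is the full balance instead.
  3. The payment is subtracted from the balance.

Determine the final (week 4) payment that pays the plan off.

$2,880.47

Week 1: $24,729.01 +$98.91 interest = $24,827.92; pay $7,356.51 → $17,471.41
Week 2: $17,471.41 +$69.88 interest = $17,541.29; pay $7,356.51 → $10,184.78
Week 3: $10,184.78 +$40.73 interest = $10,225.51; pay $7,356.51 → $2,869.00
Week 4: $2,869.00 +$11.47 interest = $2,880.47; pay $2,880.47 → $0.00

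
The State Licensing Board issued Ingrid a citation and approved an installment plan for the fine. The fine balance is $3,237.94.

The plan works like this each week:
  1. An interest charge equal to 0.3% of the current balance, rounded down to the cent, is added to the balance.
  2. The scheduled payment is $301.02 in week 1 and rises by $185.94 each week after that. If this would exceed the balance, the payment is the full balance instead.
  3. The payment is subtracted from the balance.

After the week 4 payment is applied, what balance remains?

# | Opening | Interest | Payment | End bal
1 | $3,237.94 | $9.71 | $301.02 | $2,946.63
2 | $2,946.63 | $8.83 | $486.96 | $2,468.50
3 | $2,468.50 | $7.40 | $672.90 | $1,803.00
4 | $1,803.00 | $5.40 | $858.84 | $949.56

$949.56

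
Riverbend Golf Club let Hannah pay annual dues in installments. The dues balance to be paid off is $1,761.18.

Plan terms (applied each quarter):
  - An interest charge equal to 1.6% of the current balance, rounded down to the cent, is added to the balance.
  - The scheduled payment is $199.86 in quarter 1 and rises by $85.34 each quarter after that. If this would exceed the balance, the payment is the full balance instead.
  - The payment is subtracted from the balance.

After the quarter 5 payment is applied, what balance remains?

$7.67

# | Opening | Interest | Payment | End bal
1 | $1,761.18 | $28.17 | $199.86 | $1,589.49
2 | $1,589.49 | $25.43 | $285.20 | $1,329.72
3 | $1,329.72 | $21.27 | $370.54 | $980.45
4 | $980.45 | $15.68 | $455.88 | $540.25
5 | $540.25 | $8.64 | $541.22 | $7.67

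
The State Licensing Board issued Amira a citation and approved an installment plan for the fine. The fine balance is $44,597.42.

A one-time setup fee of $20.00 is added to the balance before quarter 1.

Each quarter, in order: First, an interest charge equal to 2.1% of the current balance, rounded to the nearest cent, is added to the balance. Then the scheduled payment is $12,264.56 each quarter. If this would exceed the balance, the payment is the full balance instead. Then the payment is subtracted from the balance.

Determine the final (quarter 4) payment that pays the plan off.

Quarter 1: opening $44,617.42; interest $936.97 → $45,554.39; payment $12,264.56; balance $33,289.83
Quarter 2: opening $33,289.83; interest $699.09 → $33,988.92; payment $12,264.56; balance $21,724.36
Quarter 3: opening $21,724.36; interest $456.21 → $22,180.57; payment $12,264.56; balance $9,916.01
Quarter 4: opening $9,916.01; interest $208.24 → $10,124.25; payment $10,124.25; balance $0.00

$10,124.25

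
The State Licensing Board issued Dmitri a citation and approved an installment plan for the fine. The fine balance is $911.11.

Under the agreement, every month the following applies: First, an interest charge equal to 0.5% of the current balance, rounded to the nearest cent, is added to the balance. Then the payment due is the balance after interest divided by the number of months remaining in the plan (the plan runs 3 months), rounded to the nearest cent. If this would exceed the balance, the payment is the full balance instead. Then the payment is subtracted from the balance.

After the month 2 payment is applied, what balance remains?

$306.75

Month 1: opening $911.11; interest $4.56 → $915.67; payment $305.22; balance $610.45
Month 2: opening $610.45; interest $3.05 → $613.50; payment $306.75; balance $306.75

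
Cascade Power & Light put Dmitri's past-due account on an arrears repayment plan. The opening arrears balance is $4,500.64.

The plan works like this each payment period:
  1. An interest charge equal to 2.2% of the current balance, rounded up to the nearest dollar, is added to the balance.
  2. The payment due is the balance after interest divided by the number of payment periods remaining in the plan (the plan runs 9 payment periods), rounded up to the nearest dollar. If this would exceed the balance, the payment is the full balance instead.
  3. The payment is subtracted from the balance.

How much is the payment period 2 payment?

$523.00

Payment period 1: $4,500.64 +$100.00 interest = $4,600.64; pay $512.00 → $4,088.64
Payment period 2: $4,088.64 +$90.00 interest = $4,178.64; pay $523.00 → $3,655.64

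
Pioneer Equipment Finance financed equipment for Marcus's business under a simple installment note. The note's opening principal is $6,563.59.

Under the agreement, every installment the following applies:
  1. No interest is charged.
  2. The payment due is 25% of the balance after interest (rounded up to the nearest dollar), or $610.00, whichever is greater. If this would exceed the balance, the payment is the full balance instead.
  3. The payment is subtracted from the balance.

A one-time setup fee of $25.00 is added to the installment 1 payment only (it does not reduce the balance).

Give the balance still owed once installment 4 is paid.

Installment 1: $6,563.59 − $1,641.00 (+ $25.00 fee) → $4,922.59
Installment 2: $4,922.59 − $1,231.00 → $3,691.59
Installment 3: $3,691.59 − $923.00 → $2,768.59
Installment 4: $2,768.59 − $693.00 → $2,075.59

$2,075.59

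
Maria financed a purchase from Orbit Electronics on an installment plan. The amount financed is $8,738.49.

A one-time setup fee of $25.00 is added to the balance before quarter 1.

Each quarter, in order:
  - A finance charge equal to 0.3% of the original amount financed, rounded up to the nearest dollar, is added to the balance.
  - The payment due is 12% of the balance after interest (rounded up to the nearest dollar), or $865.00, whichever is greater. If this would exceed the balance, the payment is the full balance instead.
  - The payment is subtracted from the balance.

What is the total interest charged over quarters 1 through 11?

Quarter 1: $8,763.49 +$27.00 interest = $8,790.49; pay $1,055.00 → $7,735.49
Quarter 2: $7,735.49 +$27.00 interest = $7,762.49; pay $932.00 → $6,830.49
Quarter 3: $6,830.49 +$27.00 interest = $6,857.49; pay $865.00 → $5,992.49
Quarter 4: $5,992.49 +$27.00 interest = $6,019.49; pay $865.00 → $5,154.49
Quarter 5: $5,154.49 +$27.00 interest = $5,181.49; pay $865.00 → $4,316.49
Quarter 6: $4,316.49 +$27.00 interest = $4,343.49; pay $865.00 → $3,478.49
Quarter 7: $3,478.49 +$27.00 interest = $3,505.49; pay $865.00 → $2,640.49
Quarter 8: $2,640.49 +$27.00 interest = $2,667.49; pay $865.00 → $1,802.49
Quarter 9: $1,802.49 +$27.00 interest = $1,829.49; pay $865.00 → $964.49
Quarter 10: $964.49 +$27.00 interest = $991.49; pay $865.00 → $126.49
Quarter 11: $126.49 +$27.00 interest = $153.49; pay $153.49 → $0.00
Total interest: $27.00 + $27.00 + $27.00 + $27.00 + $27.00 + $27.00 + $27.00 + $27.00 + $27.00 + $27.00 + $27.00 = $297.00

$297.00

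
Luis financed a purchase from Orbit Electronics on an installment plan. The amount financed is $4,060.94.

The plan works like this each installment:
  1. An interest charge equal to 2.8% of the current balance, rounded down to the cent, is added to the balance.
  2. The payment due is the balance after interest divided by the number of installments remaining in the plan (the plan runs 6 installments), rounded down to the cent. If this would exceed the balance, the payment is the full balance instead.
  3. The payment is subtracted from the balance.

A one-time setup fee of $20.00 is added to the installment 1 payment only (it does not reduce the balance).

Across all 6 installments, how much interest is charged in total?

Installment 1: opening $4,060.94; interest $113.70 → $4,174.64; payment $695.77 (+ $20.00 fee); balance $3,478.87
Installment 2: opening $3,478.87; interest $97.40 → $3,576.27; payment $715.25; balance $2,861.02
Installment 3: opening $2,861.02; interest $80.10 → $2,941.12; payment $735.28; balance $2,205.84
Installment 4: opening $2,205.84; interest $61.76 → $2,267.60; payment $755.86; balance $1,511.74
Installment 5: opening $1,511.74; interest $42.32 → $1,554.06; payment $777.03; balance $777.03
Installment 6: opening $777.03; interest $21.75 → $798.78; payment $798.78; balance $0.00
Total interest: $113.70 + $97.40 + $80.10 + $61.76 + $42.32 + $21.75 = $417.03

$417.03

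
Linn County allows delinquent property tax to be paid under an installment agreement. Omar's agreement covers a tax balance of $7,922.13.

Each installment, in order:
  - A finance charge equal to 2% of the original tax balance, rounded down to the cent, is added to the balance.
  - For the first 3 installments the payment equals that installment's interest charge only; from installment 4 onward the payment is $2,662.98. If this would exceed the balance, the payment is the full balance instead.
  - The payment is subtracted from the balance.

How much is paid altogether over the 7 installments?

Installment 1: opening $7,922.13; interest $158.44 → $8,080.57; payment $158.44; balance $7,922.13
Installment 2: opening $7,922.13; interest $158.44 → $8,080.57; payment $158.44; balance $7,922.13
Installment 3: opening $7,922.13; interest $158.44 → $8,080.57; payment $158.44; balance $7,922.13
Installment 4: opening $7,922.13; interest $158.44 → $8,080.57; payment $2,662.98; balance $5,417.59
Installment 5: opening $5,417.59; interest $158.44 → $5,576.03; payment $2,662.98; balance $2,913.05
Installment 6: opening $2,913.05; interest $158.44 → $3,071.49; payment $2,662.98; balance $408.51
Installment 7: opening $408.51; interest $158.44 → $566.95; payment $566.95; balance $0.00
Total paid: $9,031.21

$9,031.21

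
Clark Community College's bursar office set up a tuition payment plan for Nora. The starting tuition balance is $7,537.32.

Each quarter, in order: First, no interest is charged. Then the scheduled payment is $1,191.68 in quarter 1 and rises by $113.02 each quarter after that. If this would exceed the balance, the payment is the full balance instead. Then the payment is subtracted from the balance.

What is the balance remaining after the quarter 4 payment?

Quarter 1: $7,537.32 − $1,191.68 → $6,345.64
Quarter 2: $6,345.64 − $1,304.70 → $5,040.94
Quarter 3: $5,040.94 − $1,417.72 → $3,623.22
Quarter 4: $3,623.22 − $1,530.74 → $2,092.48

$2,092.48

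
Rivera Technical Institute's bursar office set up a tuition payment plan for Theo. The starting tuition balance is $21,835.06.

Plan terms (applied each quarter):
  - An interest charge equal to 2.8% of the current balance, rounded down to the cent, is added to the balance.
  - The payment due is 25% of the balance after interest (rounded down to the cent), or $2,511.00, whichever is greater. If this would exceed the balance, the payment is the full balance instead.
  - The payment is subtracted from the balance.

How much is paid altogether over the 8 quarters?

# | Opening | Interest | Payment | End bal
1 | $21,835.06 | $611.38 | $5,611.61 | $16,834.83
2 | $16,834.83 | $471.37 | $4,326.55 | $12,979.65
3 | $12,979.65 | $363.43 | $3,335.77 | $10,007.31
4 | $10,007.31 | $280.20 | $2,571.87 | $7,715.64
5 | $7,715.64 | $216.03 | $2,511.00 | $5,420.67
6 | $5,420.67 | $151.77 | $2,511.00 | $3,061.44
7 | $3,061.44 | $85.72 | $2,511.00 | $636.16
8 | $636.16 | $17.81 | $653.97 | $0.00
Total paid: $24,032.77

$24,032.77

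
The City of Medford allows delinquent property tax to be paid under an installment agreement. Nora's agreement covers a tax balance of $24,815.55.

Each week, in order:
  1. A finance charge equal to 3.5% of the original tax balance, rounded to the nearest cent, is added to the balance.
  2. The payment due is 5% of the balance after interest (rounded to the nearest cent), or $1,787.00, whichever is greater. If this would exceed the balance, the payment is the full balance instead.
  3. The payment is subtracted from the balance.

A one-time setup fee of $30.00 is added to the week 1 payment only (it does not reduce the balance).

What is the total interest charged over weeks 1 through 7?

$6,079.78

Week 1: opening $24,815.55; interest $868.54 → $25,684.09; payment $1,787.00 (+ $30.00 fee); balance $23,897.09
Week 2: opening $23,897.09; interest $868.54 → $24,765.63; payment $1,787.00; balance $22,978.63
Week 3: opening $22,978.63; interest $868.54 → $23,847.17; payment $1,787.00; balance $22,060.17
Week 4: opening $22,060.17; interest $868.54 → $22,928.71; payment $1,787.00; balance $21,141.71
Week 5: opening $21,141.71; interest $868.54 → $22,010.25; payment $1,787.00; balance $20,223.25
Week 6: opening $20,223.25; interest $868.54 → $21,091.79; payment $1,787.00; balance $19,304.79
Week 7: opening $19,304.79; interest $868.54 → $20,173.33; payment $1,787.00; balance $18,386.33
Total interest: $868.54 + $868.54 + $868.54 + $868.54 + $868.54 + $868.54 + $868.54 = $6,079.78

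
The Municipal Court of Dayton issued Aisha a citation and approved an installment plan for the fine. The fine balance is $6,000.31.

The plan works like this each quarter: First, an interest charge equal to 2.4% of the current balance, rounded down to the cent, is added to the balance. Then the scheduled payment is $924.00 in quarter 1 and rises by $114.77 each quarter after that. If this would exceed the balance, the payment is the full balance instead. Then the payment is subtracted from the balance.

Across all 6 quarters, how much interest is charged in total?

Quarter 1: $6,000.31 +$144.00 interest = $6,144.31; pay $924.00 → $5,220.31
Quarter 2: $5,220.31 +$125.28 interest = $5,345.59; pay $1,038.77 → $4,306.82
Quarter 3: $4,306.82 +$103.36 interest = $4,410.18; pay $1,153.54 → $3,256.64
Quarter 4: $3,256.64 +$78.15 interest = $3,334.79; pay $1,268.31 → $2,066.48
Quarter 5: $2,066.48 +$49.59 interest = $2,116.07; pay $1,383.08 → $732.99
Quarter 6: $732.99 +$17.59 interest = $750.58; pay $750.58 → $0.00
Total interest: $144.00 + $125.28 + $103.36 + $78.15 + $49.59 + $17.59 = $517.97

$517.97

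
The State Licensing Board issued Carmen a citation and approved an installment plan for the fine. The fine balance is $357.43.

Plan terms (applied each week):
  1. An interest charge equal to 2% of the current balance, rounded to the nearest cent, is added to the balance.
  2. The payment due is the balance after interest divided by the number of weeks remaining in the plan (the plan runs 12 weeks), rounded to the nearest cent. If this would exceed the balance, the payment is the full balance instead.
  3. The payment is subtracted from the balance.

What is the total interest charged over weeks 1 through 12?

$50.05

Week 1: opening $357.43; interest $7.15 → $364.58; payment $30.38; balance $334.20
Week 2: opening $334.20; interest $6.68 → $340.88; payment $30.99; balance $309.89
Week 3: opening $309.89; interest $6.20 → $316.09; payment $31.61; balance $284.48
Week 4: opening $284.48; interest $5.69 → $290.17; payment $32.24; balance $257.93
Week 5: opening $257.93; interest $5.16 → $263.09; payment $32.89; balance $230.20
Week 6: opening $230.20; interest $4.60 → $234.80; payment $33.54; balance $201.26
Week 7: opening $201.26; interest $4.03 → $205.29; payment $34.22; balance $171.07
Week 8: opening $171.07; interest $3.42 → $174.49; payment $34.90; balance $139.59
Week 9: opening $139.59; interest $2.79 → $142.38; payment $35.60; balance $106.78
Week 10: opening $106.78; interest $2.14 → $108.92; payment $36.31; balance $72.61
Week 11: opening $72.61; interest $1.45 → $74.06; payment $37.03; balance $37.03
Week 12: opening $37.03; interest $0.74 → $37.77; payment $37.77; balance $0.00
Total interest: $7.15 + $6.68 + $6.20 + $5.69 + $5.16 + $4.60 + $4.03 + $3.42 + $2.79 + $2.14 + $1.45 + $0.74 = $50.05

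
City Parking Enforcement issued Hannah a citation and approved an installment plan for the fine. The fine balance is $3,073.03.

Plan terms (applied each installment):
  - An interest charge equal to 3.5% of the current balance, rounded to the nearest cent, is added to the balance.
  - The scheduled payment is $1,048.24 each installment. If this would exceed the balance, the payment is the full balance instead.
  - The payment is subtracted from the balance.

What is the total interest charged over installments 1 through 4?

$228.04

Installment 1: $3,073.03 +$107.56 interest = $3,180.59; pay $1,048.24 → $2,132.35
Installment 2: $2,132.35 +$74.63 interest = $2,206.98; pay $1,048.24 → $1,158.74
Installment 3: $1,158.74 +$40.56 interest = $1,199.30; pay $1,048.24 → $151.06
Installment 4: $151.06 +$5.29 interest = $156.35; pay $156.35 → $0.00
Total interest: $107.56 + $74.63 + $40.56 + $5.29 = $228.04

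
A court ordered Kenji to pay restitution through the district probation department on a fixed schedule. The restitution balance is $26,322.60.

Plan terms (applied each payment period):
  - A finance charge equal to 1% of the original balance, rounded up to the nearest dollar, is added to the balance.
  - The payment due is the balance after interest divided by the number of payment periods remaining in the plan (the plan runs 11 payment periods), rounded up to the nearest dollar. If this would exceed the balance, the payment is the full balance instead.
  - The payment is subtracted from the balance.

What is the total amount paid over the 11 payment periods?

Payment period 1: $26,322.60 +$264.00 interest = $26,586.60; pay $2,417.00 → $24,169.60
Payment period 2: $24,169.60 +$264.00 interest = $24,433.60; pay $2,444.00 → $21,989.60
Payment period 3: $21,989.60 +$264.00 interest = $22,253.60; pay $2,473.00 → $19,780.60
Payment period 4: $19,780.60 +$264.00 interest = $20,044.60; pay $2,506.00 → $17,538.60
Payment period 5: $17,538.60 +$264.00 interest = $17,802.60; pay $2,544.00 → $15,258.60
Payment period 6: $15,258.60 +$264.00 interest = $15,522.60; pay $2,588.00 → $12,934.60
Payment period 7: $12,934.60 +$264.00 interest = $13,198.60; pay $2,640.00 → $10,558.60
Payment period 8: $10,558.60 +$264.00 interest = $10,822.60; pay $2,706.00 → $8,116.60
Payment period 9: $8,116.60 +$264.00 interest = $8,380.60; pay $2,794.00 → $5,586.60
Payment period 10: $5,586.60 +$264.00 interest = $5,850.60; pay $2,926.00 → $2,924.60
Payment period 11: $2,924.60 +$264.00 interest = $3,188.60; pay $3,188.60 → $0.00
Total paid: $29,226.60

$29,226.60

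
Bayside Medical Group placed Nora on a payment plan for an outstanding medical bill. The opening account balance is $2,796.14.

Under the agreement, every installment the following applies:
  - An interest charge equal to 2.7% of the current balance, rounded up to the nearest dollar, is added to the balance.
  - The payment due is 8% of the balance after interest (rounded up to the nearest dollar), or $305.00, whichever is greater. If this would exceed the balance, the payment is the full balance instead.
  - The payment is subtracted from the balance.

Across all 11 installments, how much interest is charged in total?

Installment 1: opening $2,796.14; interest $76.00 → $2,872.14; payment $305.00; balance $2,567.14
Installment 2: opening $2,567.14; interest $70.00 → $2,637.14; payment $305.00; balance $2,332.14
Installment 3: opening $2,332.14; interest $63.00 → $2,395.14; payment $305.00; balance $2,090.14
Installment 4: opening $2,090.14; interest $57.00 → $2,147.14; payment $305.00; balance $1,842.14
Installment 5: opening $1,842.14; interest $50.00 → $1,892.14; payment $305.00; balance $1,587.14
Installment 6: opening $1,587.14; interest $43.00 → $1,630.14; payment $305.00; balance $1,325.14
Installment 7: opening $1,325.14; interest $36.00 → $1,361.14; payment $305.00; balance $1,056.14
Installment 8: opening $1,056.14; interest $29.00 → $1,085.14; payment $305.00; balance $780.14
Installment 9: opening $780.14; interest $22.00 → $802.14; payment $305.00; balance $497.14
Installment 10: opening $497.14; interest $14.00 → $511.14; payment $305.00; balance $206.14
Installment 11: opening $206.14; interest $6.00 → $212.14; payment $212.14; balance $0.00
Total interest: $76.00 + $70.00 + $63.00 + $57.00 + $50.00 + $43.00 + $36.00 + $29.00 + $22.00 + $14.00 + $6.00 = $466.00

$466.00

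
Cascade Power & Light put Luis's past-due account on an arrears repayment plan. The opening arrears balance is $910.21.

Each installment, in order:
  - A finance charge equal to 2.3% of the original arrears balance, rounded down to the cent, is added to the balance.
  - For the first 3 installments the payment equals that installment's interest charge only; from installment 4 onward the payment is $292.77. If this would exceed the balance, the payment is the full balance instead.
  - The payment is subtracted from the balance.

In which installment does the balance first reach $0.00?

Installment 1: $910.21 +$20.93 interest = $931.14; pay $20.93 → $910.21
Installment 2: $910.21 +$20.93 interest = $931.14; pay $20.93 → $910.21
Installment 3: $910.21 +$20.93 interest = $931.14; pay $20.93 → $910.21
Installment 4: $910.21 +$20.93 interest = $931.14; pay $292.77 → $638.37
Installment 5: $638.37 +$20.93 interest = $659.30; pay $292.77 → $366.53
Installment 6: $366.53 +$20.93 interest = $387.46; pay $292.77 → $94.69
Installment 7: $94.69 +$20.93 interest = $115.62; pay $115.62 → $0.00
Balance reaches $0.00 in installment 7.

7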